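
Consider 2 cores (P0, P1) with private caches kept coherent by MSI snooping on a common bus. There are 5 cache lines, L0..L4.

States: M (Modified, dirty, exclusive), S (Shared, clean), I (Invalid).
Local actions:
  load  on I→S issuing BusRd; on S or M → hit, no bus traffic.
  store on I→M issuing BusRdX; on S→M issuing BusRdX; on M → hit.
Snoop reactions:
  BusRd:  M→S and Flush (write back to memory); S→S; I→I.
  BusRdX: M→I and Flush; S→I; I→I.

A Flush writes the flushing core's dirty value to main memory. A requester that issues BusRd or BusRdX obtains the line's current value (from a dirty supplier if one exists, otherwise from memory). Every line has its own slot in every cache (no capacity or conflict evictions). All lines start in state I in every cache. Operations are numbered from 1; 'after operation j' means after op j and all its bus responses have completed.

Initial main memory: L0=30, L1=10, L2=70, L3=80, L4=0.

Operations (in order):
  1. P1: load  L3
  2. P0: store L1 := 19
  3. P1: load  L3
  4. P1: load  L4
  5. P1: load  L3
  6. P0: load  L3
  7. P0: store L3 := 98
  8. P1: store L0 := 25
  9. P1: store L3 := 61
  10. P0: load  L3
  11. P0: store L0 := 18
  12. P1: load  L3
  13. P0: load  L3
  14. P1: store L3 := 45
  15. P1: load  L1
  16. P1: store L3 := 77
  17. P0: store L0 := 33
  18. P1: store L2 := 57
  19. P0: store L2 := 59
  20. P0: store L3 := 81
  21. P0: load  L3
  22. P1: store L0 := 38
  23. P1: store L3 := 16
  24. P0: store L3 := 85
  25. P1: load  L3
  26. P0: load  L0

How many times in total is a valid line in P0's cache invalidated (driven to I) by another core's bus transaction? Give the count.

invalidations = 4

  op1 P1: load  L3 → I/S on L3; bus BusRd; mem=80
  op2 P0: store L1 := 19 → M/I on L1; bus BusRdX; mem=10
  op3 P1: load  L3 → I/S on L3; bus (none); mem=80
  op4 P1: load  L4 → I/S on L4; bus BusRd; mem=0
  op5 P1: load  L3 → I/S on L3; bus (none); mem=80
  op6 P0: load  L3 → S/S on L3; bus BusRd; mem=80
  op7 P0: store L3 := 98 → M/I on L3; bus BusRdX; mem=80
  op8 P1: store L0 := 25 → I/M on L0; bus BusRdX; mem=30
  op9 P1: store L3 := 61 → I/M on L3; bus BusRdX Flush; mem=98
  op10 P0: load  L3 → S/S on L3; bus BusRd Flush; mem=61
  op11 P0: store L0 := 18 → M/I on L0; bus BusRdX Flush; mem=25
  op12 P1: load  L3 → S/S on L3; bus (none); mem=61
  op13 P0: load  L3 → S/S on L3; bus (none); mem=61
  op14 P1: store L3 := 45 → I/M on L3; bus BusRdX; mem=61
  op15 P1: load  L1 → S/S on L1; bus BusRd Flush; mem=19
  op16 P1: store L3 := 77 → I/M on L3; bus (none); mem=61
  op17 P0: store L0 := 33 → M/I on L0; bus (none); mem=25
  op18 P1: store L2 := 57 → I/M on L2; bus BusRdX; mem=70
  op19 P0: store L2 := 59 → M/I on L2; bus BusRdX Flush; mem=57
  op20 P0: store L3 := 81 → M/I on L3; bus BusRdX Flush; mem=77
  op21 P0: load  L3 → M/I on L3; bus (none); mem=77
  op22 P1: store L0 := 38 → I/M on L0; bus BusRdX Flush; mem=33
  op23 P1: store L3 := 16 → I/M on L3; bus BusRdX Flush; mem=81
  op24 P0: store L3 := 85 → M/I on L3; bus BusRdX Flush; mem=16
  op25 P1: load  L3 → S/S on L3; bus BusRd Flush; mem=85
  op26 P0: load  L0 → S/S on L0; bus BusRd Flush; mem=38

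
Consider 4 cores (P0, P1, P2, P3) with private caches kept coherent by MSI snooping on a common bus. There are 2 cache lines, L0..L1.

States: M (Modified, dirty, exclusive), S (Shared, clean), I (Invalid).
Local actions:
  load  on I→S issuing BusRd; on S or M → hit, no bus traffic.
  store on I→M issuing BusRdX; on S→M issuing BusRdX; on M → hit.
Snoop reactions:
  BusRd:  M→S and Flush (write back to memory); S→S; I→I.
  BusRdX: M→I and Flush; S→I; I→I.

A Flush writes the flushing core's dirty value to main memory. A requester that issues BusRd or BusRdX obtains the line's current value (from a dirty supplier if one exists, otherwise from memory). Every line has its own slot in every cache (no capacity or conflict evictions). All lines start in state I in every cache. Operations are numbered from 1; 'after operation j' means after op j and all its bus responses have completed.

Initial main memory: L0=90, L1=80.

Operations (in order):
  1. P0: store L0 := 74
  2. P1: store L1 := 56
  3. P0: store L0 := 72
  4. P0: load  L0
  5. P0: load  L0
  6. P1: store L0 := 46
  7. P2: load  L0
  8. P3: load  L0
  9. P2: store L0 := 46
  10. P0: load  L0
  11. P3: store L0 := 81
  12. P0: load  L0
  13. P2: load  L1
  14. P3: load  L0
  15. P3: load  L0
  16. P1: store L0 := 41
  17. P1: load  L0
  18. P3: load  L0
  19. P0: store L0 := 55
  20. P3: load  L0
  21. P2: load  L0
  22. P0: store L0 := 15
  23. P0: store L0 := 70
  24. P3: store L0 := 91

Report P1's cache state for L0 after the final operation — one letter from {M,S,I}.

state = I

[1] P0: store L0 := 74 | P0:M(74), P1:I, P2:I, P3:I | bus: BusRdX
[2] P1: store L1 := 56 | P0:I, P1:M(56), P2:I, P3:I | bus: BusRdX
[3] P0: store L0 := 72 | P0:M(72), P1:I, P2:I, P3:I | bus: none
[4] P0: load  L0 | P0:M(72), P1:I, P2:I, P3:I | bus: none
[5] P0: load  L0 | P0:M(72), P1:I, P2:I, P3:I | bus: none
[6] P1: store L0 := 46 | P0:I, P1:M(46), P2:I, P3:I | bus: BusRdX,Flush
[7] P2: load  L0 | P0:I, P1:S(46), P2:S(46), P3:I | bus: BusRd,Flush
[8] P3: load  L0 | P0:I, P1:S(46), P2:S(46), P3:S(46) | bus: BusRd
[9] P2: store L0 := 46 | P0:I, P1:I, P2:M(46), P3:I | bus: BusRdX
[10] P0: load  L0 | P0:S(46), P1:I, P2:S(46), P3:I | bus: BusRd,Flush
[11] P3: store L0 := 81 | P0:I, P1:I, P2:I, P3:M(81) | bus: BusRdX
[12] P0: load  L0 | P0:S(81), P1:I, P2:I, P3:S(81) | bus: BusRd,Flush
[13] P2: load  L1 | P0:I, P1:S(56), P2:S(56), P3:I | bus: BusRd,Flush
[14] P3: load  L0 | P0:S(81), P1:I, P2:I, P3:S(81) | bus: none
[15] P3: load  L0 | P0:S(81), P1:I, P2:I, P3:S(81) | bus: none
[16] P1: store L0 := 41 | P0:I, P1:M(41), P2:I, P3:I | bus: BusRdX
[17] P1: load  L0 | P0:I, P1:M(41), P2:I, P3:I | bus: none
[18] P3: load  L0 | P0:I, P1:S(41), P2:I, P3:S(41) | bus: BusRd,Flush
[19] P0: store L0 := 55 | P0:M(55), P1:I, P2:I, P3:I | bus: BusRdX
[20] P3: load  L0 | P0:S(55), P1:I, P2:I, P3:S(55) | bus: BusRd,Flush
[21] P2: load  L0 | P0:S(55), P1:I, P2:S(55), P3:S(55) | bus: BusRd
[22] P0: store L0 := 15 | P0:M(15), P1:I, P2:I, P3:I | bus: BusRdX
[23] P0: store L0 := 70 | P0:M(70), P1:I, P2:I, P3:I | bus: none
[24] P3: store L0 := 91 | P0:I, P1:I, P2:I, P3:M(91) | bus: BusRdX,Flush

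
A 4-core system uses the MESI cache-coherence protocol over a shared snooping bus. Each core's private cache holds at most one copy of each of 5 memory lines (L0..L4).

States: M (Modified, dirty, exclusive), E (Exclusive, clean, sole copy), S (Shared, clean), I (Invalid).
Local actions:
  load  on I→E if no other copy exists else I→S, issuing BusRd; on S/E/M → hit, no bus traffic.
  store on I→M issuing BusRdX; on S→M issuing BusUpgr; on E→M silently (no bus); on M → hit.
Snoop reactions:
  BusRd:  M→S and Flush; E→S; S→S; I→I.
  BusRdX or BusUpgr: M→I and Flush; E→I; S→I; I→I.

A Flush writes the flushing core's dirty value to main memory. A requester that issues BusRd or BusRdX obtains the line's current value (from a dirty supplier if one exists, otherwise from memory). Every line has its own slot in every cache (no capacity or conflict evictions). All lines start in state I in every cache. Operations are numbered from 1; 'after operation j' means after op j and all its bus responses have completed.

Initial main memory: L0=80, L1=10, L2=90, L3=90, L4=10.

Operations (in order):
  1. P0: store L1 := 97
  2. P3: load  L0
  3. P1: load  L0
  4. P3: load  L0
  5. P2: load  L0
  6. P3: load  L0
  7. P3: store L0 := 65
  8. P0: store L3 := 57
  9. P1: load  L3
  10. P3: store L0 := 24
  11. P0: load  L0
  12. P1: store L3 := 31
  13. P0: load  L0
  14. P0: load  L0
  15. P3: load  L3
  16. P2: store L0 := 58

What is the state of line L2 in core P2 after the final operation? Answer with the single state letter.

step 1: P0: store L1 := 97  ⟶  MIII  (L1)  txn=BusRdX  M[L1]=10
step 2: P3: load  L0  ⟶  IIIE  (L0)  txn=BusRd  M[L0]=80
step 3: P1: load  L0  ⟶  ISIS  (L0)  txn=BusRd  M[L0]=80
step 4: P3: load  L0  ⟶  ISIS  (L0)  txn=∅  M[L0]=80
step 5: P2: load  L0  ⟶  ISSS  (L0)  txn=BusRd  M[L0]=80
step 6: P3: load  L0  ⟶  ISSS  (L0)  txn=∅  M[L0]=80
step 7: P3: store L0 := 65  ⟶  IIIM  (L0)  txn=BusUpgr  M[L0]=80
step 8: P0: store L3 := 57  ⟶  MIII  (L3)  txn=BusRdX  M[L3]=90
step 9: P1: load  L3  ⟶  SSII  (L3)  txn=BusRd+Flush  M[L3]=57
step 10: P3: store L0 := 24  ⟶  IIIM  (L0)  txn=∅  M[L0]=80
step 11: P0: load  L0  ⟶  SIIS  (L0)  txn=BusRd+Flush  M[L0]=24
step 12: P1: store L3 := 31  ⟶  IMII  (L3)  txn=BusUpgr  M[L3]=57
step 13: P0: load  L0  ⟶  SIIS  (L0)  txn=∅  M[L0]=24
step 14: P0: load  L0  ⟶  SIIS  (L0)  txn=∅  M[L0]=24
step 15: P3: load  L3  ⟶  ISIS  (L3)  txn=BusRd+Flush  M[L3]=31
step 16: P2: store L0 := 58  ⟶  IIMI  (L0)  txn=BusRdX  M[L0]=24

state = I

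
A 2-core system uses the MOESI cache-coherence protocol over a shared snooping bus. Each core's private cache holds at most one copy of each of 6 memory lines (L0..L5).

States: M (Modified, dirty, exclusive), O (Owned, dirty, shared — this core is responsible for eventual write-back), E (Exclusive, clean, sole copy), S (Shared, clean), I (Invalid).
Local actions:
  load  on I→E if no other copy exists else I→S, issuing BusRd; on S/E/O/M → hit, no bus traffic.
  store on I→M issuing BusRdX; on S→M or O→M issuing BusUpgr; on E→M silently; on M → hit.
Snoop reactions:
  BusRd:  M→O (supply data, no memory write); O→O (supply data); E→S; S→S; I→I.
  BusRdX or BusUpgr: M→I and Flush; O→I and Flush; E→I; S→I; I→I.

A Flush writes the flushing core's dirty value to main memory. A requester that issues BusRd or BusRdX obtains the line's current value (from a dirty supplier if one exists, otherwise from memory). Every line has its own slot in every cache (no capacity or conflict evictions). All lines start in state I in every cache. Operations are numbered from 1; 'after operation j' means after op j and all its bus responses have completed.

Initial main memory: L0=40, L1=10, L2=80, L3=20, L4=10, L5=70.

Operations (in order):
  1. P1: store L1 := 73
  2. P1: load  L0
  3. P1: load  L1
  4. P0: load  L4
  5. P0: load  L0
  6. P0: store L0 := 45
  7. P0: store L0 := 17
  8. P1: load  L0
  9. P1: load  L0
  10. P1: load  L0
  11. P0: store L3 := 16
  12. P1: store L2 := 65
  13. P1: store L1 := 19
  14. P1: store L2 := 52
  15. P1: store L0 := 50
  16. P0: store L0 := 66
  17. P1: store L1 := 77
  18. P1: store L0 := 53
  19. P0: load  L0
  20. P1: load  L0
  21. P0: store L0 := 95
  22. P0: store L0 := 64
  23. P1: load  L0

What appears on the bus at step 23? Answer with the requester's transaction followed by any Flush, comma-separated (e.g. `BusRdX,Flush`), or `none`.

bus = BusRd

[1] P1: store L1 := 73 | P0:I, P1:M(73) | bus: BusRdX
[2] P1: load  L0 | P0:I, P1:E(40) | bus: BusRd
[3] P1: load  L1 | P0:I, P1:M(73) | bus: none
[4] P0: load  L4 | P0:E(10), P1:I | bus: BusRd
[5] P0: load  L0 | P0:S(40), P1:S(40) | bus: BusRd
[6] P0: store L0 := 45 | P0:M(45), P1:I | bus: BusUpgr
[7] P0: store L0 := 17 | P0:M(17), P1:I | bus: none
[8] P1: load  L0 | P0:O(17), P1:S(17) | bus: BusRd
[9] P1: load  L0 | P0:O(17), P1:S(17) | bus: none
[10] P1: load  L0 | P0:O(17), P1:S(17) | bus: none
[11] P0: store L3 := 16 | P0:M(16), P1:I | bus: BusRdX
[12] P1: store L2 := 65 | P0:I, P1:M(65) | bus: BusRdX
[13] P1: store L1 := 19 | P0:I, P1:M(19) | bus: none
[14] P1: store L2 := 52 | P0:I, P1:M(52) | bus: none
[15] P1: store L0 := 50 | P0:I, P1:M(50) | bus: BusUpgr,Flush
[16] P0: store L0 := 66 | P0:M(66), P1:I | bus: BusRdX,Flush
[17] P1: store L1 := 77 | P0:I, P1:M(77) | bus: none
[18] P1: store L0 := 53 | P0:I, P1:M(53) | bus: BusRdX,Flush
[19] P0: load  L0 | P0:S(53), P1:O(53) | bus: BusRd
[20] P1: load  L0 | P0:S(53), P1:O(53) | bus: none
[21] P0: store L0 := 95 | P0:M(95), P1:I | bus: BusUpgr,Flush
[22] P0: store L0 := 64 | P0:M(64), P1:I | bus: none
[23] P1: load  L0 | P0:O(64), P1:S(64) | bus: BusRd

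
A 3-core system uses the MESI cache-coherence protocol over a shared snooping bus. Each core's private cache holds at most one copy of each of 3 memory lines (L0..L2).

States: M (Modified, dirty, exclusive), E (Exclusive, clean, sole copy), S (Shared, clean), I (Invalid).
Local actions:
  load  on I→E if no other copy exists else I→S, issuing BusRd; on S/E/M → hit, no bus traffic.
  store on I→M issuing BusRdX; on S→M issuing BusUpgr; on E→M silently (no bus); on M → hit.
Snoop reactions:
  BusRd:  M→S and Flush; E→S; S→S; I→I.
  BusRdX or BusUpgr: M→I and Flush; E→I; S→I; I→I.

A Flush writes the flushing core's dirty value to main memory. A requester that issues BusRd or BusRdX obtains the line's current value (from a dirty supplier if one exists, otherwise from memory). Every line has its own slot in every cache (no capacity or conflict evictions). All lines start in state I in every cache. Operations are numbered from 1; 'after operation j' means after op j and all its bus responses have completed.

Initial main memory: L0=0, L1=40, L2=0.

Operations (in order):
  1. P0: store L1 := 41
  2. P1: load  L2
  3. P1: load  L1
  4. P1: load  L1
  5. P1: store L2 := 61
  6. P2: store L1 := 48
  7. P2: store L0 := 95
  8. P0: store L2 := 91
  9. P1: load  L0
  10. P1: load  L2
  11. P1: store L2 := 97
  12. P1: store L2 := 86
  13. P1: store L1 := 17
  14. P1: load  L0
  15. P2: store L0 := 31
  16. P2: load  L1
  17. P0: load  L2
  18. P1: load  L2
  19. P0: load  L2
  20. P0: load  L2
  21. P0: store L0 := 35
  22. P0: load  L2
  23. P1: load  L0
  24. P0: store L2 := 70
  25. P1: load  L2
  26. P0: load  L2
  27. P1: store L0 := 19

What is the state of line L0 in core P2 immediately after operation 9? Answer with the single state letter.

state = S

1. P0: store L1 := 41  bus=[BusRdX]  L1: P0=M P1=I P2=I  mem[L1]=40
2. P1: load  L2  bus=[BusRd]  L2: P0=I P1=E P2=I  mem[L2]=0
3. P1: load  L1  bus=[BusRd,Flush]  L1: P0=S P1=S P2=I  mem[L1]=41
4. P1: load  L1  bus=[-]  L1: P0=S P1=S P2=I  mem[L1]=41
5. P1: store L2 := 61  bus=[-]  L2: P0=I P1=M P2=I  mem[L2]=0
6. P2: store L1 := 48  bus=[BusRdX]  L1: P0=I P1=I P2=M  mem[L1]=41
7. P2: store L0 := 95  bus=[BusRdX]  L0: P0=I P1=I P2=M  mem[L0]=0
8. P0: store L2 := 91  bus=[BusRdX,Flush]  L2: P0=M P1=I P2=I  mem[L2]=61
9. P1: load  L0  bus=[BusRd,Flush]  L0: P0=I P1=S P2=S  mem[L0]=95
10. P1: load  L2  bus=[BusRd,Flush]  L2: P0=S P1=S P2=I  mem[L2]=91
11. P1: store L2 := 97  bus=[BusUpgr]  L2: P0=I P1=M P2=I  mem[L2]=91
12. P1: store L2 := 86  bus=[-]  L2: P0=I P1=M P2=I  mem[L2]=91
13. P1: store L1 := 17  bus=[BusRdX,Flush]  L1: P0=I P1=M P2=I  mem[L1]=48
14. P1: load  L0  bus=[-]  L0: P0=I P1=S P2=S  mem[L0]=95
15. P2: store L0 := 31  bus=[BusUpgr]  L0: P0=I P1=I P2=M  mem[L0]=95
16. P2: load  L1  bus=[BusRd,Flush]  L1: P0=I P1=S P2=S  mem[L1]=17
17. P0: load  L2  bus=[BusRd,Flush]  L2: P0=S P1=S P2=I  mem[L2]=86
18. P1: load  L2  bus=[-]  L2: P0=S P1=S P2=I  mem[L2]=86
19. P0: load  L2  bus=[-]  L2: P0=S P1=S P2=I  mem[L2]=86
20. P0: load  L2  bus=[-]  L2: P0=S P1=S P2=I  mem[L2]=86
21. P0: store L0 := 35  bus=[BusRdX,Flush]  L0: P0=M P1=I P2=I  mem[L0]=31
22. P0: load  L2  bus=[-]  L2: P0=S P1=S P2=I  mem[L2]=86
23. P1: load  L0  bus=[BusRd,Flush]  L0: P0=S P1=S P2=I  mem[L0]=35
24. P0: store L2 := 70  bus=[BusUpgr]  L2: P0=M P1=I P2=I  mem[L2]=86
25. P1: load  L2  bus=[BusRd,Flush]  L2: P0=S P1=S P2=I  mem[L2]=70
26. P0: load  L2  bus=[-]  L2: P0=S P1=S P2=I  mem[L2]=70
27. P1: store L0 := 19  bus=[BusUpgr]  L0: P0=I P1=M P2=I  mem[L0]=35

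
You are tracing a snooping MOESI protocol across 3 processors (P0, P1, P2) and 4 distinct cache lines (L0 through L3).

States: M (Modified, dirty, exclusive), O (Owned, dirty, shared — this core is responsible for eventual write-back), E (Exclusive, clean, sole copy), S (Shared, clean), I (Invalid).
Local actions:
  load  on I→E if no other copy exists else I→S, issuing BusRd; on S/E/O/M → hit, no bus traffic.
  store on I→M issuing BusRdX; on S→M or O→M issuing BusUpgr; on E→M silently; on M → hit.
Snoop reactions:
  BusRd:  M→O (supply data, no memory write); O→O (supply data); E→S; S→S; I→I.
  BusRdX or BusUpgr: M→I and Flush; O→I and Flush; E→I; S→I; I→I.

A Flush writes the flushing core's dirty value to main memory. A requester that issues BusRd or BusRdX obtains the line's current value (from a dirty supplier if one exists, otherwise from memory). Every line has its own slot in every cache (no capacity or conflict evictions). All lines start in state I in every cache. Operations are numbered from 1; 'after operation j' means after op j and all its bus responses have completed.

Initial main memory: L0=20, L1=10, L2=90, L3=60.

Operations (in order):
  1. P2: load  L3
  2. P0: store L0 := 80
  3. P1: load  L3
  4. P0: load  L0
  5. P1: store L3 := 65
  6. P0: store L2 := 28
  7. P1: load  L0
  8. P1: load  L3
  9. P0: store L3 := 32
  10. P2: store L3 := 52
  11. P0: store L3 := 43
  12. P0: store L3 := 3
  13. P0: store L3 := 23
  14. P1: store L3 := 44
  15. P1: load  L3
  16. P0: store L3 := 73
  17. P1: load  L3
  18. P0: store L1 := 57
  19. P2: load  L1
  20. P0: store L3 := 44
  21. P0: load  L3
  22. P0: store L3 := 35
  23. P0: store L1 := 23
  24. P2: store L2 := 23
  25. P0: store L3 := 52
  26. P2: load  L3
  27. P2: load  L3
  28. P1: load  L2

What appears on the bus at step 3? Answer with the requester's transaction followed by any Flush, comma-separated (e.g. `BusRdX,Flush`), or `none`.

1. P2: load  L3  bus=[BusRd]  L3: P0=I P1=I P2=E  mem[L3]=60
2. P0: store L0 := 80  bus=[BusRdX]  L0: P0=M P1=I P2=I  mem[L0]=20
3. P1: load  L3  bus=[BusRd]  L3: P0=I P1=S P2=S  mem[L3]=60
4. P0: load  L0  bus=[-]  L0: P0=M P1=I P2=I  mem[L0]=20
5. P1: store L3 := 65  bus=[BusUpgr]  L3: P0=I P1=M P2=I  mem[L3]=60
6. P0: store L2 := 28  bus=[BusRdX]  L2: P0=M P1=I P2=I  mem[L2]=90
7. P1: load  L0  bus=[BusRd]  L0: P0=O P1=S P2=I  mem[L0]=20
8. P1: load  L3  bus=[-]  L3: P0=I P1=M P2=I  mem[L3]=60
9. P0: store L3 := 32  bus=[BusRdX,Flush]  L3: P0=M P1=I P2=I  mem[L3]=65
10. P2: store L3 := 52  bus=[BusRdX,Flush]  L3: P0=I P1=I P2=M  mem[L3]=32
11. P0: store L3 := 43  bus=[BusRdX,Flush]  L3: P0=M P1=I P2=I  mem[L3]=52
12. P0: store L3 := 3  bus=[-]  L3: P0=M P1=I P2=I  mem[L3]=52
13. P0: store L3 := 23  bus=[-]  L3: P0=M P1=I P2=I  mem[L3]=52
14. P1: store L3 := 44  bus=[BusRdX,Flush]  L3: P0=I P1=M P2=I  mem[L3]=23
15. P1: load  L3  bus=[-]  L3: P0=I P1=M P2=I  mem[L3]=23
16. P0: store L3 := 73  bus=[BusRdX,Flush]  L3: P0=M P1=I P2=I  mem[L3]=44
17. P1: load  L3  bus=[BusRd]  L3: P0=O P1=S P2=I  mem[L3]=44
18. P0: store L1 := 57  bus=[BusRdX]  L1: P0=M P1=I P2=I  mem[L1]=10
19. P2: load  L1  bus=[BusRd]  L1: P0=O P1=I P2=S  mem[L1]=10
20. P0: store L3 := 44  bus=[BusUpgr]  L3: P0=M P1=I P2=I  mem[L3]=44
21. P0: load  L3  bus=[-]  L3: P0=M P1=I P2=I  mem[L3]=44
22. P0: store L3 := 35  bus=[-]  L3: P0=M P1=I P2=I  mem[L3]=44
23. P0: store L1 := 23  bus=[BusUpgr]  L1: P0=M P1=I P2=I  mem[L1]=10
24. P2: store L2 := 23  bus=[BusRdX,Flush]  L2: P0=I P1=I P2=M  mem[L2]=28
25. P0: store L3 := 52  bus=[-]  L3: P0=M P1=I P2=I  mem[L3]=44
26. P2: load  L3  bus=[BusRd]  L3: P0=O P1=I P2=S  mem[L3]=44
27. P2: load  L3  bus=[-]  L3: P0=O P1=I P2=S  mem[L3]=44
28. P1: load  L2  bus=[BusRd]  L2: P0=I P1=S P2=O  mem[L2]=28

bus = BusRd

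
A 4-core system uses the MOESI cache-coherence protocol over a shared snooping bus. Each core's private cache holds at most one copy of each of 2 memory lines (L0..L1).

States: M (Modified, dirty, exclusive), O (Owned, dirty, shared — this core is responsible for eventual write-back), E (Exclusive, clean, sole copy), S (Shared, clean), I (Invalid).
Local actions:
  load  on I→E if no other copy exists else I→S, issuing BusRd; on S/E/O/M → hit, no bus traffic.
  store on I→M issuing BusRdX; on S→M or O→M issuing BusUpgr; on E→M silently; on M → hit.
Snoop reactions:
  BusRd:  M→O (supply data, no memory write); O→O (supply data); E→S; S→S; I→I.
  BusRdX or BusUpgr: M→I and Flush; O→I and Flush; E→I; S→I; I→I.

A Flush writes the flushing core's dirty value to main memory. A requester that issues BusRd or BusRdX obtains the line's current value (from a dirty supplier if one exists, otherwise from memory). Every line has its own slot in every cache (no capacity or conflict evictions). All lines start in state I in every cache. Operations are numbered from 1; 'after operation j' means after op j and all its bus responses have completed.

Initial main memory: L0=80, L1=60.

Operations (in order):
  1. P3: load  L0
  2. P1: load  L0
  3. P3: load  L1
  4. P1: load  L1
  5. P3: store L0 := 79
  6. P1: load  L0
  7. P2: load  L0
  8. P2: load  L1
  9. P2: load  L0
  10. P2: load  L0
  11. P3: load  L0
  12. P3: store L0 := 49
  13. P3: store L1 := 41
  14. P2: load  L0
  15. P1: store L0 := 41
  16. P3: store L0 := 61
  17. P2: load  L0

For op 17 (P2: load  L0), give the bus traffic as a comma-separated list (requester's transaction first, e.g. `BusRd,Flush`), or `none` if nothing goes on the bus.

bus = BusRd

  op1 P3: load  L0 → I/I/I/E on L0; bus BusRd; mem=80
  op2 P1: load  L0 → I/S/I/S on L0; bus BusRd; mem=80
  op3 P3: load  L1 → I/I/I/E on L1; bus BusRd; mem=60
  op4 P1: load  L1 → I/S/I/S on L1; bus BusRd; mem=60
  op5 P3: store L0 := 79 → I/I/I/M on L0; bus BusUpgr; mem=80
  op6 P1: load  L0 → I/S/I/O on L0; bus BusRd; mem=80
  op7 P2: load  L0 → I/S/S/O on L0; bus BusRd; mem=80
  op8 P2: load  L1 → I/S/S/S on L1; bus BusRd; mem=60
  op9 P2: load  L0 → I/S/S/O on L0; bus (none); mem=80
  op10 P2: load  L0 → I/S/S/O on L0; bus (none); mem=80
  op11 P3: load  L0 → I/S/S/O on L0; bus (none); mem=80
  op12 P3: store L0 := 49 → I/I/I/M on L0; bus BusUpgr; mem=80
  op13 P3: store L1 := 41 → I/I/I/M on L1; bus BusUpgr; mem=60
  op14 P2: load  L0 → I/I/S/O on L0; bus BusRd; mem=80
  op15 P1: store L0 := 41 → I/M/I/I on L0; bus BusRdX Flush; mem=49
  op16 P3: store L0 := 61 → I/I/I/M on L0; bus BusRdX Flush; mem=41
  op17 P2: load  L0 → I/I/S/O on L0; bus BusRd; mem=41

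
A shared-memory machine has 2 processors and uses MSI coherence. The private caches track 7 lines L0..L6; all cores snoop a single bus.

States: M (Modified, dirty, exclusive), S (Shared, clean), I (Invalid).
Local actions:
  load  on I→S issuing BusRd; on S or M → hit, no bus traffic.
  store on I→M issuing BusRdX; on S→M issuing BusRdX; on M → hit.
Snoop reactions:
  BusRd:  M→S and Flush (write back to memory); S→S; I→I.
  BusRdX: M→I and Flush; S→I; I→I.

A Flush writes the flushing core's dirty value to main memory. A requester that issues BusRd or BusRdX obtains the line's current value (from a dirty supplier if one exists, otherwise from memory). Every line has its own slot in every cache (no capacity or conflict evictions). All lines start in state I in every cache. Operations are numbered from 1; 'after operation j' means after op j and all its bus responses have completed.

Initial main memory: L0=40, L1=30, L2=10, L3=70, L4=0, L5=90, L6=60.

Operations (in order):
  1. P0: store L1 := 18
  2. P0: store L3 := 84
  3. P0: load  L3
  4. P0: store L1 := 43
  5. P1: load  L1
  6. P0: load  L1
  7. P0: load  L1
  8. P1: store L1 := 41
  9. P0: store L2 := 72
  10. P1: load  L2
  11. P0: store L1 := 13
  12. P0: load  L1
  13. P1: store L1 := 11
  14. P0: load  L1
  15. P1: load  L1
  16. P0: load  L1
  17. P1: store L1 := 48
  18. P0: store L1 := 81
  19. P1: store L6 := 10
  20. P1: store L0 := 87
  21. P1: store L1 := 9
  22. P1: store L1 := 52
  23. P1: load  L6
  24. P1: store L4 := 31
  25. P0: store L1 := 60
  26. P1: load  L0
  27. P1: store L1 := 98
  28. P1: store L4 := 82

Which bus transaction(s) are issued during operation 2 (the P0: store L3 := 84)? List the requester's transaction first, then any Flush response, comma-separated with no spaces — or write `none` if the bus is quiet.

step 1: P0: store L1 := 18  ⟶  MI  (L1)  txn=BusRdX  M[L1]=30
step 2: P0: store L3 := 84  ⟶  MI  (L3)  txn=BusRdX  M[L3]=70
step 3: P0: load  L3  ⟶  MI  (L3)  txn=∅  M[L3]=70
step 4: P0: store L1 := 43  ⟶  MI  (L1)  txn=∅  M[L1]=30
step 5: P1: load  L1  ⟶  SS  (L1)  txn=BusRd+Flush  M[L1]=43
step 6: P0: load  L1  ⟶  SS  (L1)  txn=∅  M[L1]=43
step 7: P0: load  L1  ⟶  SS  (L1)  txn=∅  M[L1]=43
step 8: P1: store L1 := 41  ⟶  IM  (L1)  txn=BusRdX  M[L1]=43
step 9: P0: store L2 := 72  ⟶  MI  (L2)  txn=BusRdX  M[L2]=10
step 10: P1: load  L2  ⟶  SS  (L2)  txn=BusRd+Flush  M[L2]=72
step 11: P0: store L1 := 13  ⟶  MI  (L1)  txn=BusRdX+Flush  M[L1]=41
step 12: P0: load  L1  ⟶  MI  (L1)  txn=∅  M[L1]=41
step 13: P1: store L1 := 11  ⟶  IM  (L1)  txn=BusRdX+Flush  M[L1]=13
step 14: P0: load  L1  ⟶  SS  (L1)  txn=BusRd+Flush  M[L1]=11
step 15: P1: load  L1  ⟶  SS  (L1)  txn=∅  M[L1]=11
step 16: P0: load  L1  ⟶  SS  (L1)  txn=∅  M[L1]=11
step 17: P1: store L1 := 48  ⟶  IM  (L1)  txn=BusRdX  M[L1]=11
step 18: P0: store L1 := 81  ⟶  MI  (L1)  txn=BusRdX+Flush  M[L1]=48
step 19: P1: store L6 := 10  ⟶  IM  (L6)  txn=BusRdX  M[L6]=60
step 20: P1: store L0 := 87  ⟶  IM  (L0)  txn=BusRdX  M[L0]=40
step 21: P1: store L1 := 9  ⟶  IM  (L1)  txn=BusRdX+Flush  M[L1]=81
step 22: P1: store L1 := 52  ⟶  IM  (L1)  txn=∅  M[L1]=81
step 23: P1: load  L6  ⟶  IM  (L6)  txn=∅  M[L6]=60
step 24: P1: store L4 := 31  ⟶  IM  (L4)  txn=BusRdX  M[L4]=0
step 25: P0: store L1 := 60  ⟶  MI  (L1)  txn=BusRdX+Flush  M[L1]=52
step 26: P1: load  L0  ⟶  IM  (L0)  txn=∅  M[L0]=40
step 27: P1: store L1 := 98  ⟶  IM  (L1)  txn=BusRdX+Flush  M[L1]=60
step 28: P1: store L4 := 82  ⟶  IM  (L4)  txn=∅  M[L4]=0

bus = BusRdX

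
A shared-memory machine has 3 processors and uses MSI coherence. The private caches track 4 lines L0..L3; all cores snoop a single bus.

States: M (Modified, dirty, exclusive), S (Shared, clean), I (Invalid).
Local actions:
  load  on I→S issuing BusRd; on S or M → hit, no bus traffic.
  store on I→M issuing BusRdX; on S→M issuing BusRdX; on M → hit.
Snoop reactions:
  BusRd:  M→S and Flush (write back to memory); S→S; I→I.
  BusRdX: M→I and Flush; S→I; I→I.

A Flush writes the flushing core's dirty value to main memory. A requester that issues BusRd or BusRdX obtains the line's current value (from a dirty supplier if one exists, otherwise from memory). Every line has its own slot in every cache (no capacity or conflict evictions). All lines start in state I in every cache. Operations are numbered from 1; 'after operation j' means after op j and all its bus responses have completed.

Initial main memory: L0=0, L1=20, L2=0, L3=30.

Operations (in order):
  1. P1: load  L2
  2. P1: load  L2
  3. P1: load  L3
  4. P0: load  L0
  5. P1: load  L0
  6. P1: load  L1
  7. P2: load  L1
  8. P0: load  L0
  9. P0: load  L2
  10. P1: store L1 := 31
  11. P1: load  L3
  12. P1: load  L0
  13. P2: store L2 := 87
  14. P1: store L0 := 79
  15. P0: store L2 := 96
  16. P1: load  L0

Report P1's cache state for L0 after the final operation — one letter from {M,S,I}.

state = M

[1] P1: load  L2 | P0:I, P1:S(0), P2:I | bus: BusRd
[2] P1: load  L2 | P0:I, P1:S(0), P2:I | bus: none
[3] P1: load  L3 | P0:I, P1:S(30), P2:I | bus: BusRd
[4] P0: load  L0 | P0:S(0), P1:I, P2:I | bus: BusRd
[5] P1: load  L0 | P0:S(0), P1:S(0), P2:I | bus: BusRd
[6] P1: load  L1 | P0:I, P1:S(20), P2:I | bus: BusRd
[7] P2: load  L1 | P0:I, P1:S(20), P2:S(20) | bus: BusRd
[8] P0: load  L0 | P0:S(0), P1:S(0), P2:I | bus: none
[9] P0: load  L2 | P0:S(0), P1:S(0), P2:I | bus: BusRd
[10] P1: store L1 := 31 | P0:I, P1:M(31), P2:I | bus: BusRdX
[11] P1: load  L3 | P0:I, P1:S(30), P2:I | bus: none
[12] P1: load  L0 | P0:S(0), P1:S(0), P2:I | bus: none
[13] P2: store L2 := 87 | P0:I, P1:I, P2:M(87) | bus: BusRdX
[14] P1: store L0 := 79 | P0:I, P1:M(79), P2:I | bus: BusRdX
[15] P0: store L2 := 96 | P0:M(96), P1:I, P2:I | bus: BusRdX,Flush
[16] P1: load  L0 | P0:I, P1:M(79), P2:I | bus: none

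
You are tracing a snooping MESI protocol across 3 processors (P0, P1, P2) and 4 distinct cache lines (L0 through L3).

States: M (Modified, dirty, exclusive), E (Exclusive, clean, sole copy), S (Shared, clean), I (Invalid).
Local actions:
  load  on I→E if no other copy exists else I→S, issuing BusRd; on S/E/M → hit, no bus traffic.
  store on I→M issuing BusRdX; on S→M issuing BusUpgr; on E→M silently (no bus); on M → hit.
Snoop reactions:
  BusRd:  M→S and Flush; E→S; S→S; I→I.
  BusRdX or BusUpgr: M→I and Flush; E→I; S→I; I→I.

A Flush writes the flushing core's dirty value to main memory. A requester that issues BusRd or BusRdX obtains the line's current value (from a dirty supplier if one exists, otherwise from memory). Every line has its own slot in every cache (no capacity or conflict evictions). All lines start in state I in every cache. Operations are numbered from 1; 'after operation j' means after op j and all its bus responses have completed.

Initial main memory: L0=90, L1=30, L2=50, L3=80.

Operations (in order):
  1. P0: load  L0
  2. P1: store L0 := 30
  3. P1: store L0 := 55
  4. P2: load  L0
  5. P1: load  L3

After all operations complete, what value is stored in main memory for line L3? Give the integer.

  op1 P0: load  L0 → E/I/I on L0; bus BusRd; mem=90
  op2 P1: store L0 := 30 → I/M/I on L0; bus BusRdX; mem=90
  op3 P1: store L0 := 55 → I/M/I on L0; bus (none); mem=90
  op4 P2: load  L0 → I/S/S on L0; bus BusRd Flush; mem=55
  op5 P1: load  L3 → I/E/I on L3; bus BusRd; mem=80

memory[L3] = 80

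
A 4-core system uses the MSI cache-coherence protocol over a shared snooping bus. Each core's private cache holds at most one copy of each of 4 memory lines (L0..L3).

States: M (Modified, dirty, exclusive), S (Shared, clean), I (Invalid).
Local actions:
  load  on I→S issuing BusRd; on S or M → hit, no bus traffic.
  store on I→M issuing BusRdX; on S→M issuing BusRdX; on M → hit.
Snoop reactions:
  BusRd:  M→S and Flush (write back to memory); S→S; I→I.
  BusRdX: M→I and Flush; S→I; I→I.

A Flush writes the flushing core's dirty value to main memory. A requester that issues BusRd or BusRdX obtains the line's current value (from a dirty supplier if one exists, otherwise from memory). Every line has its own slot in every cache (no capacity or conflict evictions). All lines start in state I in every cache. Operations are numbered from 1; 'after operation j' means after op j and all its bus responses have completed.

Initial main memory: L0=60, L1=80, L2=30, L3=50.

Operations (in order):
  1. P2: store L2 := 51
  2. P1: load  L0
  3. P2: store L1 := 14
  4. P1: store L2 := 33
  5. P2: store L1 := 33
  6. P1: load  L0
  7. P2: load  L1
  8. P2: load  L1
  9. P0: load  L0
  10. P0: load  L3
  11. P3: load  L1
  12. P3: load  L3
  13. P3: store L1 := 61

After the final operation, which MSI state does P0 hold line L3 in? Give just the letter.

1. P2: store L2 := 51  bus=[BusRdX]  L2: P0=I P1=I P2=M P3=I  mem[L2]=30
2. P1: load  L0  bus=[BusRd]  L0: P0=I P1=S P2=I P3=I  mem[L0]=60
3. P2: store L1 := 14  bus=[BusRdX]  L1: P0=I P1=I P2=M P3=I  mem[L1]=80
4. P1: store L2 := 33  bus=[BusRdX,Flush]  L2: P0=I P1=M P2=I P3=I  mem[L2]=51
5. P2: store L1 := 33  bus=[-]  L1: P0=I P1=I P2=M P3=I  mem[L1]=80
6. P1: load  L0  bus=[-]  L0: P0=I P1=S P2=I P3=I  mem[L0]=60
7. P2: load  L1  bus=[-]  L1: P0=I P1=I P2=M P3=I  mem[L1]=80
8. P2: load  L1  bus=[-]  L1: P0=I P1=I P2=M P3=I  mem[L1]=80
9. P0: load  L0  bus=[BusRd]  L0: P0=S P1=S P2=I P3=I  mem[L0]=60
10. P0: load  L3  bus=[BusRd]  L3: P0=S P1=I P2=I P3=I  mem[L3]=50
11. P3: load  L1  bus=[BusRd,Flush]  L1: P0=I P1=I P2=S P3=S  mem[L1]=33
12. P3: load  L3  bus=[BusRd]  L3: P0=S P1=I P2=I P3=S  mem[L3]=50
13. P3: store L1 := 61  bus=[BusRdX]  L1: P0=I P1=I P2=I P3=M  mem[L1]=33

state = S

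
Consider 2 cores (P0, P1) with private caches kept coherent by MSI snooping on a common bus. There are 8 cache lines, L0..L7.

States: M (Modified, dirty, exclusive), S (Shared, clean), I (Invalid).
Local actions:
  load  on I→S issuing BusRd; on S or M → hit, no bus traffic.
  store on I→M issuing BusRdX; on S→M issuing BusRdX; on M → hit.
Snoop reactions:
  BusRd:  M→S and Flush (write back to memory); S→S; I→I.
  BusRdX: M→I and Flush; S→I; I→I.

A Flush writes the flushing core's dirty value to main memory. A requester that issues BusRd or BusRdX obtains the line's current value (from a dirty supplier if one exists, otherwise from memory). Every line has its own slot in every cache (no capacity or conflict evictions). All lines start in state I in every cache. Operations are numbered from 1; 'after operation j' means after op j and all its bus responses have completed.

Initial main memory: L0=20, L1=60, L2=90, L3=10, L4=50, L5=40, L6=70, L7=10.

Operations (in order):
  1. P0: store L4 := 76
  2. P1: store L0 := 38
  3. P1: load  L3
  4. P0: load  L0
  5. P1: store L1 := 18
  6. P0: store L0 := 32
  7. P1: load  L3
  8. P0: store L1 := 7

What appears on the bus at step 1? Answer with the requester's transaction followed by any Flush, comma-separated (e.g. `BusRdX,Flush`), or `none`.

bus = BusRdX

step 1: P0: store L4 := 76  ⟶  MI  (L4)  txn=BusRdX  M[L4]=50
step 2: P1: store L0 := 38  ⟶  IM  (L0)  txn=BusRdX  M[L0]=20
step 3: P1: load  L3  ⟶  IS  (L3)  txn=BusRd  M[L3]=10
step 4: P0: load  L0  ⟶  SS  (L0)  txn=BusRd+Flush  M[L0]=38
step 5: P1: store L1 := 18  ⟶  IM  (L1)  txn=BusRdX  M[L1]=60
step 6: P0: store L0 := 32  ⟶  MI  (L0)  txn=BusRdX  M[L0]=38
step 7: P1: load  L3  ⟶  IS  (L3)  txn=∅  M[L3]=10
step 8: P0: store L1 := 7  ⟶  MI  (L1)  txn=BusRdX+Flush  M[L1]=18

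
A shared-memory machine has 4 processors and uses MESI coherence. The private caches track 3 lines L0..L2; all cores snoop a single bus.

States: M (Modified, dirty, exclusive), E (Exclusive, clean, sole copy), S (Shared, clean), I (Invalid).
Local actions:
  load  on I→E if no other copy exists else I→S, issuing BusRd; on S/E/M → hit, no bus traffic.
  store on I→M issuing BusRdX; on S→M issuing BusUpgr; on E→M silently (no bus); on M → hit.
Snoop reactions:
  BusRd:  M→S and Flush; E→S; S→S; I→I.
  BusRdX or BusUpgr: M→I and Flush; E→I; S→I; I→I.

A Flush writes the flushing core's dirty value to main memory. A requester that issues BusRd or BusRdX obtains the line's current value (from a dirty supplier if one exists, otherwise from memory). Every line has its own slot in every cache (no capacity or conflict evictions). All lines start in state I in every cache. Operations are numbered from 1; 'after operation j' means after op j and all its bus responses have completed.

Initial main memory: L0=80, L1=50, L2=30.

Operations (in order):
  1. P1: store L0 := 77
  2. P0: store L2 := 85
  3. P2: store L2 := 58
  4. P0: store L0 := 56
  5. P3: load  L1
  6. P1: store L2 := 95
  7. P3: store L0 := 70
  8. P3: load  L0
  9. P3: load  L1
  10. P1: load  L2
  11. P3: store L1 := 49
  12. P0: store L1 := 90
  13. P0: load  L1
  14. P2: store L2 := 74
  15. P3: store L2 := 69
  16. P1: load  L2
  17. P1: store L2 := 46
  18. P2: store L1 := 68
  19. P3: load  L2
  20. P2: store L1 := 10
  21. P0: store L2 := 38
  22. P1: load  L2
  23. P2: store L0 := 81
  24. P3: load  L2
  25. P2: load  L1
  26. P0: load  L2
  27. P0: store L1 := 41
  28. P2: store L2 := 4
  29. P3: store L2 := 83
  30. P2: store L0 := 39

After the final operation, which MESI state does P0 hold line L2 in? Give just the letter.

1. P1: store L0 := 77  bus=[BusRdX]  L0: P0=I P1=M P2=I P3=I  mem[L0]=80
2. P0: store L2 := 85  bus=[BusRdX]  L2: P0=M P1=I P2=I P3=I  mem[L2]=30
3. P2: store L2 := 58  bus=[BusRdX,Flush]  L2: P0=I P1=I P2=M P3=I  mem[L2]=85
4. P0: store L0 := 56  bus=[BusRdX,Flush]  L0: P0=M P1=I P2=I P3=I  mem[L0]=77
5. P3: load  L1  bus=[BusRd]  L1: P0=I P1=I P2=I P3=E  mem[L1]=50
6. P1: store L2 := 95  bus=[BusRdX,Flush]  L2: P0=I P1=M P2=I P3=I  mem[L2]=58
7. P3: store L0 := 70  bus=[BusRdX,Flush]  L0: P0=I P1=I P2=I P3=M  mem[L0]=56
8. P3: load  L0  bus=[-]  L0: P0=I P1=I P2=I P3=M  mem[L0]=56
9. P3: load  L1  bus=[-]  L1: P0=I P1=I P2=I P3=E  mem[L1]=50
10. P1: load  L2  bus=[-]  L2: P0=I P1=M P2=I P3=I  mem[L2]=58
11. P3: store L1 := 49  bus=[-]  L1: P0=I P1=I P2=I P3=M  mem[L1]=50
12. P0: store L1 := 90  bus=[BusRdX,Flush]  L1: P0=M P1=I P2=I P3=I  mem[L1]=49
13. P0: load  L1  bus=[-]  L1: P0=M P1=I P2=I P3=I  mem[L1]=49
14. P2: store L2 := 74  bus=[BusRdX,Flush]  L2: P0=I P1=I P2=M P3=I  mem[L2]=95
15. P3: store L2 := 69  bus=[BusRdX,Flush]  L2: P0=I P1=I P2=I P3=M  mem[L2]=74
16. P1: load  L2  bus=[BusRd,Flush]  L2: P0=I P1=S P2=I P3=S  mem[L2]=69
17. P1: store L2 := 46  bus=[BusUpgr]  L2: P0=I P1=M P2=I P3=I  mem[L2]=69
18. P2: store L1 := 68  bus=[BusRdX,Flush]  L1: P0=I P1=I P2=M P3=I  mem[L1]=90
19. P3: load  L2  bus=[BusRd,Flush]  L2: P0=I P1=S P2=I P3=S  mem[L2]=46
20. P2: store L1 := 10  bus=[-]  L1: P0=I P1=I P2=M P3=I  mem[L1]=90
21. P0: store L2 := 38  bus=[BusRdX]  L2: P0=M P1=I P2=I P3=I  mem[L2]=46
22. P1: load  L2  bus=[BusRd,Flush]  L2: P0=S P1=S P2=I P3=I  mem[L2]=38
23. P2: store L0 := 81  bus=[BusRdX,Flush]  L0: P0=I P1=I P2=M P3=I  mem[L0]=70
24. P3: load  L2  bus=[BusRd]  L2: P0=S P1=S P2=I P3=S  mem[L2]=38
25. P2: load  L1  bus=[-]  L1: P0=I P1=I P2=M P3=I  mem[L1]=90
26. P0: load  L2  bus=[-]  L2: P0=S P1=S P2=I P3=S  mem[L2]=38
27. P0: store L1 := 41  bus=[BusRdX,Flush]  L1: P0=M P1=I P2=I P3=I  mem[L1]=10
28. P2: store L2 := 4  bus=[BusRdX]  L2: P0=I P1=I P2=M P3=I  mem[L2]=38
29. P3: store L2 := 83  bus=[BusRdX,Flush]  L2: P0=I P1=I P2=I P3=M  mem[L2]=4
30. P2: store L0 := 39  bus=[-]  L0: P0=I P1=I P2=M P3=I  mem[L0]=70

state = I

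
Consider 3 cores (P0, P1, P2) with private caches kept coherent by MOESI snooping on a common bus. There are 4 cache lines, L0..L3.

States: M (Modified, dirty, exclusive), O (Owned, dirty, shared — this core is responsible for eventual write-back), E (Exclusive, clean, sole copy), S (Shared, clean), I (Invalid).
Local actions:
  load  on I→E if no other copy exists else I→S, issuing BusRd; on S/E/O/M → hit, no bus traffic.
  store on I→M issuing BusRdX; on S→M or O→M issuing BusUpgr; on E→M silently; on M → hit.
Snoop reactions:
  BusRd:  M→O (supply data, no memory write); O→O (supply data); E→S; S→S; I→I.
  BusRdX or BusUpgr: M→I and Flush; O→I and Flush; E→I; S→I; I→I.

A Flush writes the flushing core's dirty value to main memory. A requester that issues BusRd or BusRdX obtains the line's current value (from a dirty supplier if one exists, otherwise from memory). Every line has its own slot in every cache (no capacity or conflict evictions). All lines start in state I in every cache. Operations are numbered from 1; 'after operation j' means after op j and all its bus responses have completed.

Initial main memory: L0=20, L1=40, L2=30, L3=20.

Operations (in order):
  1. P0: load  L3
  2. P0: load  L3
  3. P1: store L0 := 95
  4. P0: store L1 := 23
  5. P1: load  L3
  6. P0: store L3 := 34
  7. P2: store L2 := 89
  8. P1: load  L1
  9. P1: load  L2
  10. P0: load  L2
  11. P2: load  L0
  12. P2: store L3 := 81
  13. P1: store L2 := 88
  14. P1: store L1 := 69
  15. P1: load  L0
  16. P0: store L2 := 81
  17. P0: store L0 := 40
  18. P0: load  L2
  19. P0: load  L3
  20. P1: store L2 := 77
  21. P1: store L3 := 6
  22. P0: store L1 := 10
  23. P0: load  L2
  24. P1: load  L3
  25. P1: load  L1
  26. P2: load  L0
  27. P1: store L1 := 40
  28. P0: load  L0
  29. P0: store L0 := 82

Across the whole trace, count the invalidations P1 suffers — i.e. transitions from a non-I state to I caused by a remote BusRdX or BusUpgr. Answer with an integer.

  op1 P0: load  L3 → E/I/I on L3; bus BusRd; mem=20
  op2 P0: load  L3 → E/I/I on L3; bus (none); mem=20
  op3 P1: store L0 := 95 → I/M/I on L0; bus BusRdX; mem=20
  op4 P0: store L1 := 23 → M/I/I on L1; bus BusRdX; mem=40
  op5 P1: load  L3 → S/S/I on L3; bus BusRd; mem=20
  op6 P0: store L3 := 34 → M/I/I on L3; bus BusUpgr; mem=20
  op7 P2: store L2 := 89 → I/I/M on L2; bus BusRdX; mem=30
  op8 P1: load  L1 → O/S/I on L1; bus BusRd; mem=40
  op9 P1: load  L2 → I/S/O on L2; bus BusRd; mem=30
  op10 P0: load  L2 → S/S/O on L2; bus BusRd; mem=30
  op11 P2: load  L0 → I/O/S on L0; bus BusRd; mem=20
  op12 P2: store L3 := 81 → I/I/M on L3; bus BusRdX Flush; mem=34
  op13 P1: store L2 := 88 → I/M/I on L2; bus BusUpgr Flush; mem=89
  op14 P1: store L1 := 69 → I/M/I on L1; bus BusUpgr Flush; mem=23
  op15 P1: load  L0 → I/O/S on L0; bus (none); mem=20
  op16 P0: store L2 := 81 → M/I/I on L2; bus BusRdX Flush; mem=88
  op17 P0: store L0 := 40 → M/I/I on L0; bus BusRdX Flush; mem=95
  op18 P0: load  L2 → M/I/I on L2; bus (none); mem=88
  op19 P0: load  L3 → S/I/O on L3; bus BusRd; mem=34
  op20 P1: store L2 := 77 → I/M/I on L2; bus BusRdX Flush; mem=81
  op21 P1: store L3 := 6 → I/M/I on L3; bus BusRdX Flush; mem=81
  op22 P0: store L1 := 10 → M/I/I on L1; bus BusRdX Flush; mem=69
  op23 P0: load  L2 → S/O/I on L2; bus BusRd; mem=81
  op24 P1: load  L3 → I/M/I on L3; bus (none); mem=81
  op25 P1: load  L1 → O/S/I on L1; bus BusRd; mem=69
  op26 P2: load  L0 → O/I/S on L0; bus BusRd; mem=95
  op27 P1: store L1 := 40 → I/M/I on L1; bus BusUpgr Flush; mem=10
  op28 P0: load  L0 → O/I/S on L0; bus (none); mem=95
  op29 P0: store L0 := 82 → M/I/I on L0; bus BusUpgr; mem=95

invalidations = 4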